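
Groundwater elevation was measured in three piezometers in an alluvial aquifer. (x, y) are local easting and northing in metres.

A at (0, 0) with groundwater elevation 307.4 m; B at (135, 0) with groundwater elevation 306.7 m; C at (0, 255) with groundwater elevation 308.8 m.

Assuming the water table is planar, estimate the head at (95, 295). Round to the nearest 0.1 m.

∂h/∂x = (306.7 − 307.4) / (135 − 0) = -0.005185
∂h/∂y = (308.8 − 307.4) / (255 − 0) = +0.005490
h(95, 295) = 307.4 + (-0.005185)·(95) + (+0.005490)·(295) = 307.4 -0.493 +1.620 = 308.527 m.

308.5 m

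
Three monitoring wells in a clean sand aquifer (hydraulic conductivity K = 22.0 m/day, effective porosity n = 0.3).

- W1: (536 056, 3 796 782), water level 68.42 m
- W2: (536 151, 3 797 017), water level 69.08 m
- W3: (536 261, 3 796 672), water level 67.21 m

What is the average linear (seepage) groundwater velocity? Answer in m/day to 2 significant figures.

With h = a·x + b·y + c and W1 as origin, the differences give:
  95·a + 235·b = +0.66
  205·a + (-110)·b = -1.21
Eliminate b (×(-110) and ×235, subtract): -58625·a = 211.750 → a = ∂h/∂x = -0.003612
Back-substitute: b = ∂h/∂y = +0.004269.
|∇h| = √(-0.003612² + 0.004269²) = 0.005592
Seepage velocity v = K·i/n = 22.0 × 0.005592 / 0.3 = 0.4101 m/day.

0.41 m/day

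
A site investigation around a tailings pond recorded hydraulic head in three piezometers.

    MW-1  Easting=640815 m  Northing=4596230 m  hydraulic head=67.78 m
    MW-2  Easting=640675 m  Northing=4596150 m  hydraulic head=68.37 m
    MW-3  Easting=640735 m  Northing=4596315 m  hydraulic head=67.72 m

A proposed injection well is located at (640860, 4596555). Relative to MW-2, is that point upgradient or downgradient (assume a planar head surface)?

downgradient

Differences from MW-1: to MW-2 (Δx, Δy, Δh) = (-140, -80, +0.59); to MW-3 = (-80, 85, -0.06).
Determinant of the coordinate differences = (-140)·85 − (-80)·(-80) = -18300.
∂h/∂x = [(+0.59)·85 − (-0.06)·(-80)] / -18300 = -0.002478
∂h/∂y = [(-140)·(-0.06) − (-80)·(+0.59)] / -18300 = -0.003038
Head at (640860, 4596555) = 67.78 + (-0.002478)·(45) + (-0.003038)·(325) = 66.68 m.
That is lower than the 68.37 m at MW-2, so the point is downgradient.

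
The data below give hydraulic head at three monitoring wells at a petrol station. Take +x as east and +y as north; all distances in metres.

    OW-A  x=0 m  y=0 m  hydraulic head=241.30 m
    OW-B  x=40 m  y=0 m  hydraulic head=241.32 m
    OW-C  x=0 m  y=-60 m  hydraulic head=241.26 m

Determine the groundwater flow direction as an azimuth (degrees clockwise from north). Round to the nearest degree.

∂h/∂x = (241.32 − 241.30) / (40 − 0) = +0.0005000
∂h/∂y = (241.26 − 241.30) / (-60 − 0) = +0.0006667
Flow direction (−∇h) has components (-0.0005000 E, -0.0006667 N).
Azimuth = atan2(E, N) = atan2(-0.0005000, -0.0006667) = 216.9° ≈ 217°.

217°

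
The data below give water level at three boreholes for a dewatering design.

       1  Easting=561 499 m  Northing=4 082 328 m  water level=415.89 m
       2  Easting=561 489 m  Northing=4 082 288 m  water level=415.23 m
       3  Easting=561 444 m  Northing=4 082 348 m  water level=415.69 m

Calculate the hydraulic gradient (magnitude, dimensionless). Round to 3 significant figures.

Differences from 1: to 2 (Δx, Δy, Δh) = (-10, -40, -0.66); to 3 = (-55, 20, -0.20).
Solve a·Δx + b·Δy = Δh: det = (-10)·20 − (-55)·(-40) = -2400.
∂h/∂x = [(-0.66)·20 − (-0.20)·(-40)] / -2400 = +0.008833
∂h/∂y = [(-10)·(-0.20) − (-55)·(-0.66)] / -2400 = +0.01429
|∇h| = √(0.008833² + 0.01429²) = 0.0168

0.0168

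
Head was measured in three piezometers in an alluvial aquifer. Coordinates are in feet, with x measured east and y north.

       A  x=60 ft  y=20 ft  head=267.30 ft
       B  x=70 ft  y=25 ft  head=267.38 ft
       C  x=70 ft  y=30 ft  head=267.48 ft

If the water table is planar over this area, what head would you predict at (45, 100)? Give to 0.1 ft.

268.9 ft

With h = a·x + b·y + c and A as origin, the differences give:
  10·a + 5·b = +0.08
  10·a + 10·b = +0.18
Eliminate b (×10 and ×5, subtract): 50·a = -0.100 → a = ∂h/∂x = -0.002000
Back-substitute: b = ∂h/∂y = +0.02000.
h(45, 100) = 267.30 + (-0.002000)·(-15) + (+0.02000)·(80) = 267.30 +0.030 +1.600 = 268.930 ft.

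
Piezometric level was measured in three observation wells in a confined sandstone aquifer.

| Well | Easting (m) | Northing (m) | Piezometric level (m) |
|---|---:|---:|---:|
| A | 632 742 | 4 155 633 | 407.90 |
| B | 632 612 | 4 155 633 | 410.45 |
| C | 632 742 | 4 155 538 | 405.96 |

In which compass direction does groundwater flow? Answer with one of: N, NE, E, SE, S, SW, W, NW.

∂h/∂x = (410.45 − 407.90) / (632612 − 632742) = -0.01962
∂h/∂y = (405.96 − 407.90) / (4155538 − 4155633) = +0.02042
Flow = −∇h = (+0.01962 east, -0.02042 north), which points southeast.

SE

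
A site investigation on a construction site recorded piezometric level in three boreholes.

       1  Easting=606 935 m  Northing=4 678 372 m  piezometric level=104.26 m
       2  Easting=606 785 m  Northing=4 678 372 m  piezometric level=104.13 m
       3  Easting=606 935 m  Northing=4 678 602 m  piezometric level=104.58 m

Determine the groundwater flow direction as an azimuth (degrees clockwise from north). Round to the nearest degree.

∂h/∂x = (104.13 − 104.26) / (606785 − 606935) = +0.0008667
∂h/∂y = (104.58 − 104.26) / (4678602 − 4678372) = +0.001391
Flow direction (−∇h) has components (-0.0008667 E, -0.001391 N).
Azimuth = atan2(E, N) = atan2(-0.0008667, -0.001391) = 211.9° ≈ 212°.

212°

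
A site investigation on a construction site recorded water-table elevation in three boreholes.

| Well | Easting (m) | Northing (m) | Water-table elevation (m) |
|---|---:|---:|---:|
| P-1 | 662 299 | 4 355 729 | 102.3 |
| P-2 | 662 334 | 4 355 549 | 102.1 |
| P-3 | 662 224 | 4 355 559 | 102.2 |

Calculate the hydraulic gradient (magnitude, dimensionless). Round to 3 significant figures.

0.00126

Three-point gradient (reference P-1): Δ to P-2 = (35, -180, -0.2), Δ to P-3 = (-75, -170, -0.1).
∂h/∂x = -0.0008226, ∂h/∂y = +0.0009512 (det = -19450).
|∇h| = √(-0.0008226² + 0.0009512²) = 0.001258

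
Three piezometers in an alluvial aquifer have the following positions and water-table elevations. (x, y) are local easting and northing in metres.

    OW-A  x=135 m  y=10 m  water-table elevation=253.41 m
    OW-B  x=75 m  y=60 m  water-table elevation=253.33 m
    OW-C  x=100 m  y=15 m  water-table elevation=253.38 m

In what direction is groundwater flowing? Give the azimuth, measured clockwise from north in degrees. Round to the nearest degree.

312°

Differences from OW-A: to OW-B (Δx, Δy, Δh) = (-60, 50, -0.08); to OW-C = (-35, 5, -0.03).
Solve a·Δx + b·Δy = Δh: det = (-60)·5 − (-35)·50 = 1450.
∂h/∂x = [(-0.08)·5 − (-0.03)·50] / 1450 = +0.0007586
∂h/∂y = [(-60)·(-0.03) − (-35)·(-0.08)] / 1450 = -0.0006897
Flow direction (−∇h) has components (-0.0007586 E, +0.0006897 N).
Azimuth = atan2(E, N) = atan2(-0.0007586, +0.0006897) = 312.3° ≈ 312°.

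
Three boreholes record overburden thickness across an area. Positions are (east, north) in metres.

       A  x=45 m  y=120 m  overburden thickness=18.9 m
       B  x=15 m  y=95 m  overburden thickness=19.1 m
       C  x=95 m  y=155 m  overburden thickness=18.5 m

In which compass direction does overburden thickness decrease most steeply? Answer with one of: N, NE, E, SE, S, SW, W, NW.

SE

With d = a·x + b·y + c and A as origin, the differences give:
  (-30)·a + (-25)·b = +0.2
  50·a + 35·b = -0.4
Eliminate b (×35 and ×(-25), subtract): 200·a = -3.00 → a = ∂d/∂x = -0.01500
Back-substitute: b = ∂d/∂y = +0.010000.
Steepest decrease is along −∇f = (+0.01500 E, -0.010000 N) → southeast.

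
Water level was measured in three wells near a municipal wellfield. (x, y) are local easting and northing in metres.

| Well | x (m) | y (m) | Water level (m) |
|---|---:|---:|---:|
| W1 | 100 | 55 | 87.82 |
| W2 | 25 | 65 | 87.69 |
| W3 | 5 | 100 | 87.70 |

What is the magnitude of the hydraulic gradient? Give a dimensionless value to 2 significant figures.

0.0024

Taking W1 as reference: W2−W1 = (-75, 10, -0.13); W3−W1 = (-95, 45, -0.12).
Solve a·Δx + b·Δy = Δh: det = (-75)·45 − (-95)·10 = -2425.
∂h/∂x = [(-0.13)·45 − (-0.12)·10] / -2425 = +0.001918
∂h/∂y = [(-75)·(-0.12) − (-95)·(-0.13)] / -2425 = +0.001381
|∇h| = √(0.001918² + 0.001381²) = 0.002363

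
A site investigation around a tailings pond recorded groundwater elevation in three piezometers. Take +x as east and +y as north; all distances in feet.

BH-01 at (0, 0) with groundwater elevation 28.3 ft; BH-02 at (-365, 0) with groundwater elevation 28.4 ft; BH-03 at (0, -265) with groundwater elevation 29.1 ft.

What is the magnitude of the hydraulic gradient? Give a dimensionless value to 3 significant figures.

∂h/∂x = (28.4 − 28.3) / (-365 − 0) = -0.0002740
∂h/∂y = (29.1 − 28.3) / (-265 − 0) = -0.003019
|∇h| = √(-0.0002740² + -0.003019²) = 0.003031

0.00303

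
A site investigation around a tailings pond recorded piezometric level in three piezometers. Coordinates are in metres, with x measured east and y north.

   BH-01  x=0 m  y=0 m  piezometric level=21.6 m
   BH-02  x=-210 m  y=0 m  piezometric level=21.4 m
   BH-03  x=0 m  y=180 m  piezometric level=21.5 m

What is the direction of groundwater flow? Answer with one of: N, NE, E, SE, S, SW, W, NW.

∂h/∂x = (21.4 − 21.6) / (-210 − 0) = +0.0009524
∂h/∂y = (21.5 − 21.6) / (180 − 0) = -0.0005556
Flow = −∇h = (-0.0009524 east, +0.0005556 north), which points northwest.

NW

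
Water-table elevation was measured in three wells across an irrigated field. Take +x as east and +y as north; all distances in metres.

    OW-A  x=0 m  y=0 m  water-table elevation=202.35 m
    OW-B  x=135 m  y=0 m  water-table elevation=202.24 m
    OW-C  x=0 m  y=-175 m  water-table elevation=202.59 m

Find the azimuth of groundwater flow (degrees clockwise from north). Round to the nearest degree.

∂h/∂x = (202.24 − 202.35) / (135 − 0) = -0.0008148
∂h/∂y = (202.59 − 202.35) / (-175 − 0) = -0.001371
Flow direction (−∇h) has components (+0.0008148 E, +0.001371 N).
Azimuth = atan2(E, N) = atan2(+0.0008148, +0.001371) = 30.7° ≈ 031°.

031°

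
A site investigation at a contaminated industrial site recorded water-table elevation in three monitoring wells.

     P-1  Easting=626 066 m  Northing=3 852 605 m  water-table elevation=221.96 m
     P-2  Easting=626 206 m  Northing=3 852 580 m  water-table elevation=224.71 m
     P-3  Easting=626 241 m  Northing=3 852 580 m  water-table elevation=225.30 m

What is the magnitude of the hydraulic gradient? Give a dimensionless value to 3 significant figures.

Differences from P-1: to P-2 (Δx, Δy, Δh) = (140, -25, +2.75); to P-3 = (175, -25, +3.34).
Determinant of the coordinate differences = 140·(-25) − 175·(-25) = 875.
∂h/∂x = [(+2.75)·(-25) − (+3.34)·(-25)] / 875 = +0.01686
∂h/∂y = [140·(+3.34) − 175·(+2.75)] / 875 = -0.01560
|∇h| = √(0.01686² + -0.01560²) = 0.02297

0.0230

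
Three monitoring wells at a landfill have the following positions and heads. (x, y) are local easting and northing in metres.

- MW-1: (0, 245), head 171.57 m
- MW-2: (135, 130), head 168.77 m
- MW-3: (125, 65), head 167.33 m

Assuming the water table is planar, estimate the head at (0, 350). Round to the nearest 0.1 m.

173.9 m

With h = a·x + b·y + c and MW-1 as origin, the differences give:
  135·a + (-115)·b = -2.80
  125·a + (-180)·b = -4.24
Eliminate b (×(-180) and ×(-115), subtract): -9925·a = 16.400 → a = ∂h/∂x = -0.001652
Back-substitute: b = ∂h/∂y = +0.02241.
h(0, 350) = 171.57 + (-0.001652)·(0) + (+0.02241)·(105) = 171.57 -0.000 +2.353 = 173.923 m.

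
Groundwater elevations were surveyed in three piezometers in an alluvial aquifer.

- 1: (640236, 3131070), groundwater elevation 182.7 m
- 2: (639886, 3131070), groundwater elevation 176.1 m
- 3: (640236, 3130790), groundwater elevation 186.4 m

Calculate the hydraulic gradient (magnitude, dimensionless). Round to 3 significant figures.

∂h/∂x = (176.1 − 182.7) / (639886 − 640236) = +0.01886
∂h/∂y = (186.4 − 182.7) / (3130790 − 3131070) = -0.01321
|∇h| = √(0.01886² + -0.01321²) = 0.02303

0.0230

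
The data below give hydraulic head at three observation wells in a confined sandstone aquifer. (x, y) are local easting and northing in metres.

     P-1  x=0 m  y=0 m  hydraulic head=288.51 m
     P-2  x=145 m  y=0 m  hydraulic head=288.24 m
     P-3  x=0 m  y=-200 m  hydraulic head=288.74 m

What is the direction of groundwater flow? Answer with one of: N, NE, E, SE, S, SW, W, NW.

∂h/∂x = (288.24 − 288.51) / (145 − 0) = -0.001862
∂h/∂y = (288.74 − 288.51) / (-200 − 0) = -0.001150
Flow = −∇h = (+0.001862 east, +0.001150 north), which points northeast.

NE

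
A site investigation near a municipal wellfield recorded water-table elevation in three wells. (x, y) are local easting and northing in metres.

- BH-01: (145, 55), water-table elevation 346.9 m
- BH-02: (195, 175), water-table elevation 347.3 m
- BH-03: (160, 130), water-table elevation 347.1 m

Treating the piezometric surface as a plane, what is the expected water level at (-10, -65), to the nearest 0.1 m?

Taking BH-01 as reference: BH-02−BH-01 = (50, 120, +0.4); BH-03−BH-01 = (15, 75, +0.2).
Solve a·Δx + b·Δy = Δh: det = 50·75 − 15·120 = 1950.
∂h/∂x = [(+0.4)·75 − (+0.2)·120] / 1950 = +0.003077
∂h/∂y = [50·(+0.2) − 15·(+0.4)] / 1950 = +0.002051
h(-10, -65) = 346.9 + (+0.003077)·(-155) + (+0.002051)·(-120) = 346.9 -0.477 -0.246 = 346.177 m.

346.2 m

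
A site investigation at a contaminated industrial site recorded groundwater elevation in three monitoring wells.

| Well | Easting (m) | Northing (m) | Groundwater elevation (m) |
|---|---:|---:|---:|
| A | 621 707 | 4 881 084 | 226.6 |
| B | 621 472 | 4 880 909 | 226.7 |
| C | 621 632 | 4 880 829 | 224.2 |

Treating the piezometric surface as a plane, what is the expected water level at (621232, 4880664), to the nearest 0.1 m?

With h = a·x + b·y + c and A as origin, the differences give:
  (-235)·a + (-175)·b = +0.1
  (-75)·a + (-255)·b = -2.4
Eliminate b (×(-255) and ×(-175), subtract): 46800·a = -445.50 → a = ∂h/∂x = -0.009519
Back-substitute: b = ∂h/∂y = +0.01221.
h(621232, 4880664) = 226.6 + (-0.009519)·(-475) + (+0.01221)·(-420) = 226.6 +4.522 -5.129 = 225.993 m.

226.0 m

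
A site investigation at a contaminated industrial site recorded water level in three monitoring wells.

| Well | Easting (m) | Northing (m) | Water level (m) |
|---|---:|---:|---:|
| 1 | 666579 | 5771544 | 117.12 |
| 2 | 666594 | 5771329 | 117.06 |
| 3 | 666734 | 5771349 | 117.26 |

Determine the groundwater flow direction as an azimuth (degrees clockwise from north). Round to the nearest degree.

255°

Differences from 1: to 2 (Δx, Δy, Δh) = (15, -215, -0.06); to 3 = (155, -195, +0.14).
Solve a·Δx + b·Δy = Δh: det = 15·(-195) − 155·(-215) = 30400.
∂h/∂x = [(-0.06)·(-195) − (+0.14)·(-215)] / 30400 = +0.001375
∂h/∂y = [15·(+0.14) − 155·(-0.06)] / 30400 = +0.0003750
Flow direction (−∇h) has components (-0.001375 E, -0.0003750 N).
Azimuth = atan2(E, N) = atan2(-0.001375, -0.0003750) = 254.7° ≈ 255°.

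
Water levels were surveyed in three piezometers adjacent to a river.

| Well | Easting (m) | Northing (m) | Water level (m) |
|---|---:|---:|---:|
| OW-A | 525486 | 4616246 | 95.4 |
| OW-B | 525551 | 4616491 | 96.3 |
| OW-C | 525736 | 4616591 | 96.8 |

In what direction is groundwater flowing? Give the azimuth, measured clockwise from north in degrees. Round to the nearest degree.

194°

Differences from OW-A: to OW-B (Δx, Δy, Δh) = (65, 245, +0.9); to OW-C = (250, 345, +1.4).
Determinant of the coordinate differences = 65·345 − 250·245 = -38825.
∂h/∂x = [(+0.9)·345 − (+1.4)·245] / -38825 = +0.0008371
∂h/∂y = [65·(+1.4) − 250·(+0.9)] / -38825 = +0.003451
Flow direction (−∇h) has components (-0.0008371 E, -0.003451 N).
Azimuth = atan2(E, N) = atan2(-0.0008371, -0.003451) = 193.6° ≈ 194°.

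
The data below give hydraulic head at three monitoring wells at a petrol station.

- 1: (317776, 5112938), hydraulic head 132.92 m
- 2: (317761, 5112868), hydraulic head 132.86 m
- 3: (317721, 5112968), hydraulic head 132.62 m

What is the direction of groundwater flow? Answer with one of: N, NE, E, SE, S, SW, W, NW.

W

Differences from 1: to 2 (Δx, Δy, Δh) = (-15, -70, -0.06); to 3 = (-55, 30, -0.30).
Solve a·Δx + b·Δy = Δh: det = (-15)·30 − (-55)·(-70) = -4300.
∂h/∂x = [(-0.06)·30 − (-0.30)·(-70)] / -4300 = +0.005302
∂h/∂y = [(-15)·(-0.30) − (-55)·(-0.06)] / -4300 = -0.0002791
Flow = −∇h = (-0.005302 east, +0.0002791 north), which points west.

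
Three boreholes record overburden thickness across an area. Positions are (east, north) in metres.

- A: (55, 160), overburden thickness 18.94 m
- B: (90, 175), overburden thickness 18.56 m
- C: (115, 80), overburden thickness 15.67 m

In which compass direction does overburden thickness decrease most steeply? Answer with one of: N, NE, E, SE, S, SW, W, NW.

SE

Differences from A: to B (Δx, Δy, Δh) = (35, 15, -0.38); to C = (60, -80, -3.27).
Solve a·Δx + b·Δy = Δd: det = 35·(-80) − 60·15 = -3700.
∂d/∂x = [(-0.38)·(-80) − (-3.27)·15] / -3700 = -0.02147
∂d/∂y = [35·(-3.27) − 60·(-0.38)] / -3700 = +0.02477
Steepest decrease is along −∇f = (+0.02147 E, -0.02477 N) → southeast.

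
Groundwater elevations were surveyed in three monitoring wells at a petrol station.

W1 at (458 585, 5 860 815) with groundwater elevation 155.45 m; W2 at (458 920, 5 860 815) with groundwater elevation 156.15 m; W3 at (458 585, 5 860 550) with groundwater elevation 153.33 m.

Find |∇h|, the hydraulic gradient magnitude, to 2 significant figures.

∂h/∂x = (156.15 − 155.45) / (458920 − 458585) = +0.002090
∂h/∂y = (153.33 − 155.45) / (5860550 − 5860815) = +0.008000
|∇h| = √(0.002090² + 0.008000²) = 0.008269

0.0083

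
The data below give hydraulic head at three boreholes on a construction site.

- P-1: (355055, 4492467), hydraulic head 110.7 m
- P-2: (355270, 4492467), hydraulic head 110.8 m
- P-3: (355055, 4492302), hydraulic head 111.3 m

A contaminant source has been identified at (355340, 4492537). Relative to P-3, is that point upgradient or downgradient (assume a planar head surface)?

∂h/∂x = (110.8 − 110.7) / (355270 − 355055) = +0.0004651
∂h/∂y = (111.3 − 110.7) / (4492302 − 4492467) = -0.003636
Head at (355340, 4492537) = 110.7 + (+0.0004651)·(285) + (-0.003636)·(70) = 110.58 m.
That is lower than the 111.3 m at P-3, so the point is downgradient.

downgradient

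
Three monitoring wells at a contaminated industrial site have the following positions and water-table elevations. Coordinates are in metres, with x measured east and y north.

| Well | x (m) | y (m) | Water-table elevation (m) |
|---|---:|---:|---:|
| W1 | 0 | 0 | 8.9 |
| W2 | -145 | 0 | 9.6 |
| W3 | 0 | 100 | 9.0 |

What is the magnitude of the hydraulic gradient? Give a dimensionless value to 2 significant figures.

0.0049

∂h/∂x = (9.6 − 8.9) / (-145 − 0) = -0.004828
∂h/∂y = (9.0 − 8.9) / (100 − 0) = +0.0010000
|∇h| = √(-0.004828² + 0.0010000²) = 0.00493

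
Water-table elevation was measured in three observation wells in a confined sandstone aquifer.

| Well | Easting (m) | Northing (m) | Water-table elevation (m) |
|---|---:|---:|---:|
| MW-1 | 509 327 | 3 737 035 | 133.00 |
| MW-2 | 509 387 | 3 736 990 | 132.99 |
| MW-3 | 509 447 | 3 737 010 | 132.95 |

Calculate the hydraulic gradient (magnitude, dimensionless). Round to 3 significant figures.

0.000690

Three-point gradient (reference MW-1): Δ to MW-2 = (60, -45, -0.01), Δ to MW-3 = (120, -25, -0.05).
∂h/∂x = -0.0005128, ∂h/∂y = -0.0004615 (det = 3900).
|∇h| = √(-0.0005128² + -0.0004615²) = 0.0006899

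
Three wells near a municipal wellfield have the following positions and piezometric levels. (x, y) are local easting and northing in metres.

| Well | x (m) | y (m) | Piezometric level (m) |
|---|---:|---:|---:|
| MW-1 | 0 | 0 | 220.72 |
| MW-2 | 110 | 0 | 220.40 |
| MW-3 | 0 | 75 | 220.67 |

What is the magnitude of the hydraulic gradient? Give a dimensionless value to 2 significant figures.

0.0030

∂h/∂x = (220.40 − 220.72) / (110 − 0) = -0.002909
∂h/∂y = (220.67 − 220.72) / (75 − 0) = -0.0006667
|∇h| = √(-0.002909² + -0.0006667²) = 0.002984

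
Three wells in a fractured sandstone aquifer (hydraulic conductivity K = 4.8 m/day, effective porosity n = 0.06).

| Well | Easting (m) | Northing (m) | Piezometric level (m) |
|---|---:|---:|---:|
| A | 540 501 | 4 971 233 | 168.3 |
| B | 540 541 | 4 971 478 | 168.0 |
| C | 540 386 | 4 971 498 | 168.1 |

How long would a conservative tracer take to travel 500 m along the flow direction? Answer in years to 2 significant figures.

13 years

With h = a·x + b·y + c and A as origin, the differences give:
  40·a + 245·b = -0.3
  (-115)·a + 265·b = -0.2
Eliminate b (×265 and ×245, subtract): 38775·a = -30.50 → a = ∂h/∂x = -0.0007866
Back-substitute: b = ∂h/∂y = -0.001096.
|∇h| = √(-0.0007866² + -0.001096²) = 0.001349
Seepage velocity v = K·i/n = 4.8 × 0.001349 / 0.06 = 0.1079 m/day.
t = 500 / 0.1079 = 4634 days = 12.7 years.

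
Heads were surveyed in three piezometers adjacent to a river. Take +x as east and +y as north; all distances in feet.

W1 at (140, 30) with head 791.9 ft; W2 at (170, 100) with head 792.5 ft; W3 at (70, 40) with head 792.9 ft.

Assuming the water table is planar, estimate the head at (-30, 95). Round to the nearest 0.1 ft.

794.9 ft

Three-point gradient (reference W1): Δ to W2 = (30, 70, +0.6), Δ to W3 = (-70, 10, +1.0).
∂h/∂x = -0.01231, ∂h/∂y = +0.01385 (det = 5200).
h(-30, 95) = 791.9 + (-0.01231)·(-170) + (+0.01385)·(65) = 791.9 +2.092 +0.900 = 794.892 ft.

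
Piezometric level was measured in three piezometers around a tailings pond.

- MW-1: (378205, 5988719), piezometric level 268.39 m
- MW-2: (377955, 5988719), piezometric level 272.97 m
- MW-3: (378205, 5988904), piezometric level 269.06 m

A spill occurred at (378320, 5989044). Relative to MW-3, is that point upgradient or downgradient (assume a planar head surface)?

∂h/∂x = (272.97 − 268.39) / (377955 − 378205) = -0.01832
∂h/∂y = (269.06 − 268.39) / (5988904 − 5988719) = +0.003622
Head at (378320, 5989044) = 268.39 + (-0.01832)·(115) + (+0.003622)·(325) = 267.46 m.
That is lower than the 269.06 m at MW-3, so the point is downgradient.

downgradient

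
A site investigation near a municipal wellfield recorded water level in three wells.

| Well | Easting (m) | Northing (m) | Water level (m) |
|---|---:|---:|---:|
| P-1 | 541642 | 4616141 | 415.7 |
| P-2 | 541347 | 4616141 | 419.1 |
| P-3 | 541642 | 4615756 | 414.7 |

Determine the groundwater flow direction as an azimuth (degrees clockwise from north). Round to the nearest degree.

103°

∂h/∂x = (419.1 − 415.7) / (541347 − 541642) = -0.01153
∂h/∂y = (414.7 − 415.7) / (4615756 − 4616141) = +0.002597
Flow direction (−∇h) has components (+0.01153 E, -0.002597 N).
Azimuth = atan2(E, N) = atan2(+0.01153, -0.002597) = 102.7° ≈ 103°.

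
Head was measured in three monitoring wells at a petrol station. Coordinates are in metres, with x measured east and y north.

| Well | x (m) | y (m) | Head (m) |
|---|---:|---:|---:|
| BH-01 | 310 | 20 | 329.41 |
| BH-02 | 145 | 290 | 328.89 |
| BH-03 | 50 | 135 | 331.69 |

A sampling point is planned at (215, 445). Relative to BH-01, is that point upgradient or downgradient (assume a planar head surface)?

downgradient

Differences from BH-01: to BH-02 (Δx, Δy, Δh) = (-165, 270, -0.52); to BH-03 = (-260, 115, +2.28).
Solve a·Δx + b·Δy = Δh: det = (-165)·115 − (-260)·270 = 51225.
∂h/∂x = [(-0.52)·115 − (+2.28)·270] / 51225 = -0.01318
∂h/∂y = [(-165)·(+2.28) − (-260)·(-0.52)] / 51225 = -0.009983
Head at (215, 445) = 329.41 + (-0.01318)·(-95) + (-0.009983)·(425) = 326.42 m.
That is lower than the 329.41 m at BH-01, so the point is downgradient.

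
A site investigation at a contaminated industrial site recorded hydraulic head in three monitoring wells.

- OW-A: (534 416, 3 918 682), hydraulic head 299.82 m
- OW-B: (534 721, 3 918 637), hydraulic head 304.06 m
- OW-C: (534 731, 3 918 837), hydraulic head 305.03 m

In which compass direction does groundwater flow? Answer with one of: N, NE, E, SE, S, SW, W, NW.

Taking OW-A as reference: OW-B−OW-A = (305, -45, +4.24); OW-C−OW-A = (315, 155, +5.21).
Determinant of the coordinate differences = 305·155 − 315·(-45) = 61450.
∂h/∂x = [(+4.24)·155 − (+5.21)·(-45)] / 61450 = +0.01451
∂h/∂y = [305·(+5.21) − 315·(+4.24)] / 61450 = +0.004124
Flow = −∇h = (-0.01451 east, -0.004124 north), which points west.

W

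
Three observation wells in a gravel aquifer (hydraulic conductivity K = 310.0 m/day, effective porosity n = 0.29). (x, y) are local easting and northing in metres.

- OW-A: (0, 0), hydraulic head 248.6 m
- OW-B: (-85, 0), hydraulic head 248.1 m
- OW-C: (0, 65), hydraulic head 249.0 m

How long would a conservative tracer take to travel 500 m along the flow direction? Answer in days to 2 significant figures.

∂h/∂x = (248.1 − 248.6) / (-85 − 0) = +0.005882
∂h/∂y = (249.0 − 248.6) / (65 − 0) = +0.006154
|∇h| = √(0.005882² + 0.006154²) = 0.008513
Seepage velocity v = K·i/n = 310.0 × 0.008513 / 0.29 = 9.1 m/day.
t = 500 / 9.1 = 54.95 days.

55 days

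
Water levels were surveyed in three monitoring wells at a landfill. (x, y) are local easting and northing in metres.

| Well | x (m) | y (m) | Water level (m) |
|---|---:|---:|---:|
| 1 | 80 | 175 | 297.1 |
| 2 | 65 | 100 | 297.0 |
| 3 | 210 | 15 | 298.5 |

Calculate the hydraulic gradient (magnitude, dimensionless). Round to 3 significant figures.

Three-point gradient (reference 1): Δ to 2 = (-15, -75, -0.1), Δ to 3 = (130, -160, +1.4).
∂h/∂x = +0.009959, ∂h/∂y = -0.0006584 (det = 12150).
|∇h| = √(0.009959² + -0.0006584²) = 0.009981

0.00998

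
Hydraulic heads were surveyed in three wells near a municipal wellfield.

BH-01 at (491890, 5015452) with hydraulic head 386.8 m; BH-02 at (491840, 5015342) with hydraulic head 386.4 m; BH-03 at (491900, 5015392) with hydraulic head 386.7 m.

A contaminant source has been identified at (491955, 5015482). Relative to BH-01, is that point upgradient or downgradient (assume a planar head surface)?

upgradient

With h = a·x + b·y + c and BH-01 as origin, the differences give:
  (-50)·a + (-110)·b = -0.4
  10·a + (-60)·b = -0.1
Eliminate b (×(-60) and ×(-110), subtract): 4100·a = 13.00 → a = ∂h/∂x = +0.003171
Back-substitute: b = ∂h/∂y = +0.002195.
Head at (491955, 5015482) = 386.8 + (+0.003171)·(65) + (+0.002195)·(30) = 387.07 m.
That is higher than the 386.8 m at BH-01, so the point is upgradient.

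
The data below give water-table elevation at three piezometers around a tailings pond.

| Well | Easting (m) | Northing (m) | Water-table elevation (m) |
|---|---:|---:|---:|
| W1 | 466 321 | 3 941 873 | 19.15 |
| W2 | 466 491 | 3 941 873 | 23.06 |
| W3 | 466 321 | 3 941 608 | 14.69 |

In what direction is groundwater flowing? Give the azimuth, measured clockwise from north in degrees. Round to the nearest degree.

∂h/∂x = (23.06 − 19.15) / (466491 − 466321) = +0.02300
∂h/∂y = (14.69 − 19.15) / (3941608 − 3941873) = +0.01683
Flow direction (−∇h) has components (-0.02300 E, -0.01683 N).
Azimuth = atan2(E, N) = atan2(-0.02300, -0.01683) = 233.8° ≈ 234°.

234°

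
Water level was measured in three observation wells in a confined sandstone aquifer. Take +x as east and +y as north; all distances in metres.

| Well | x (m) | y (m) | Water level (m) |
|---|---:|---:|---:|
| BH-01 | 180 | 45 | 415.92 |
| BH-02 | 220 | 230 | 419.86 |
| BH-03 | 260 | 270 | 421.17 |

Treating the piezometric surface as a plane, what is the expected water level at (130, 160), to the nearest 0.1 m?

Differences from BH-01: to BH-02 (Δx, Δy, Δh) = (40, 185, +3.94); to BH-03 = (80, 225, +5.25).
Solve a·Δx + b·Δy = Δh: det = 40·225 − 80·185 = -5800.
∂h/∂x = [(+3.94)·225 − (+5.25)·185] / -5800 = +0.01461
∂h/∂y = [40·(+5.25) − 80·(+3.94)] / -5800 = +0.01814
h(130, 160) = 415.92 + (+0.01461)·(-50) + (+0.01814)·(115) = 415.92 -0.731 +2.086 = 417.275 m.

417.3 m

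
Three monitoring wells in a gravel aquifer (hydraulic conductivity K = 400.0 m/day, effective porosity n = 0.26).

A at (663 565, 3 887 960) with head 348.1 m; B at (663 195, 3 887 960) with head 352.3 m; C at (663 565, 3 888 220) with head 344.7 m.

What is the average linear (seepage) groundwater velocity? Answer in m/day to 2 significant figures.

27 m/day

∂h/∂x = (352.3 − 348.1) / (663195 − 663565) = -0.01135
∂h/∂y = (344.7 − 348.1) / (3888220 − 3887960) = -0.01308
|∇h| = √(-0.01135² + -0.01308²) = 0.01732
Seepage velocity v = K·i/n = 400.0 × 0.01732 / 0.26 = 26.65 m/day.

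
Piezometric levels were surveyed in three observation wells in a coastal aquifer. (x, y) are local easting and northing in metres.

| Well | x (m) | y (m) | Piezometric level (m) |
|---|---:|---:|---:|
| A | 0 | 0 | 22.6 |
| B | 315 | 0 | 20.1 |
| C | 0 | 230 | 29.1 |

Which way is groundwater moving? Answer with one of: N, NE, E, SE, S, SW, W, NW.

∂h/∂x = (20.1 − 22.6) / (315 − 0) = -0.007937
∂h/∂y = (29.1 − 22.6) / (230 − 0) = +0.02826
Flow = −∇h = (+0.007937 east, -0.02826 north), which points south.

S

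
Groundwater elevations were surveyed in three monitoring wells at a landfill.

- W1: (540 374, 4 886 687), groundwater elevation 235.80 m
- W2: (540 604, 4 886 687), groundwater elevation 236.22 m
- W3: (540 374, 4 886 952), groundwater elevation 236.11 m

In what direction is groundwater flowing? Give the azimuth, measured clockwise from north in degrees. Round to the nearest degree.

∂h/∂x = (236.22 − 235.80) / (540604 − 540374) = +0.001826
∂h/∂y = (236.11 − 235.80) / (4886952 − 4886687) = +0.001170
Flow direction (−∇h) has components (-0.001826 E, -0.001170 N).
Azimuth = atan2(E, N) = atan2(-0.001826, -0.001170) = 237.4° ≈ 237°.

237°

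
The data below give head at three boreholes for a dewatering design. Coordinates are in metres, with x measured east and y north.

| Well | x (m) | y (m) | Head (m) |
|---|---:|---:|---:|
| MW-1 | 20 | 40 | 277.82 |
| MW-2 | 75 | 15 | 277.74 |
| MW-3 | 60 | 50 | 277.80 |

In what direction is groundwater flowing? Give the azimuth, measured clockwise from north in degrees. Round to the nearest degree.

With h = a·x + b·y + c and MW-1 as origin, the differences give:
  55·a + (-25)·b = -0.08
  40·a + 10·b = -0.02
Eliminate b (×10 and ×(-25), subtract): 1550·a = -1.300 → a = ∂h/∂x = -0.0008387
Back-substitute: b = ∂h/∂y = +0.001355.
Flow direction (−∇h) has components (+0.0008387 E, -0.001355 N).
Azimuth = atan2(E, N) = atan2(+0.0008387, -0.001355) = 148.2° ≈ 148°.

148°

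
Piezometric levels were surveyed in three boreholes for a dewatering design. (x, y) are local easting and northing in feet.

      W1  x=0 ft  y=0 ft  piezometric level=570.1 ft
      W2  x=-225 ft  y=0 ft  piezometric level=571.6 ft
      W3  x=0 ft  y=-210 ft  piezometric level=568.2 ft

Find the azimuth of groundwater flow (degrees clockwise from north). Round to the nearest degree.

∂h/∂x = (571.6 − 570.1) / (-225 − 0) = -0.006667
∂h/∂y = (568.2 − 570.1) / (-210 − 0) = +0.009048
Flow direction (−∇h) has components (+0.006667 E, -0.009048 N).
Azimuth = atan2(E, N) = atan2(+0.006667, -0.009048) = 143.6° ≈ 144°.

144°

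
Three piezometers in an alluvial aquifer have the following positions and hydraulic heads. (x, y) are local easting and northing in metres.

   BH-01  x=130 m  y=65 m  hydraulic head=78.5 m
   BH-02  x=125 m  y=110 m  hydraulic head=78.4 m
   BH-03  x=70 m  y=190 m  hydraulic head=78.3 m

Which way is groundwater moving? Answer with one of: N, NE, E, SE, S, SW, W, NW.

Taking BH-01 as reference: BH-02−BH-01 = (-5, 45, -0.1); BH-03−BH-01 = (-60, 125, -0.2).
Determinant of the coordinate differences = (-5)·125 − (-60)·45 = 2075.
∂h/∂x = [(-0.1)·125 − (-0.2)·45] / 2075 = -0.001687
∂h/∂y = [(-5)·(-0.2) − (-60)·(-0.1)] / 2075 = -0.002410
Flow = −∇h = (+0.001687 east, +0.002410 north), which points northeast.

NE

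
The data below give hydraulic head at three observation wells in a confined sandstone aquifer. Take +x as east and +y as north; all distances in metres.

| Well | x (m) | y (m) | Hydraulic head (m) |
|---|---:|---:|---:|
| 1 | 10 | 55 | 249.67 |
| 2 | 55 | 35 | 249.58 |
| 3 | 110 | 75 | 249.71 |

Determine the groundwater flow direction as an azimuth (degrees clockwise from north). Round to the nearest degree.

175°

Taking 1 as reference: 2−1 = (45, -20, -0.09); 3−1 = (100, 20, +0.04).
Determinant of the coordinate differences = 45·20 − 100·(-20) = 2900.
∂h/∂x = [(-0.09)·20 − (+0.04)·(-20)] / 2900 = -0.0003448
∂h/∂y = [45·(+0.04) − 100·(-0.09)] / 2900 = +0.003724
Flow direction (−∇h) has components (+0.0003448 E, -0.003724 N).
Azimuth = atan2(E, N) = atan2(+0.0003448, -0.003724) = 174.7° ≈ 175°.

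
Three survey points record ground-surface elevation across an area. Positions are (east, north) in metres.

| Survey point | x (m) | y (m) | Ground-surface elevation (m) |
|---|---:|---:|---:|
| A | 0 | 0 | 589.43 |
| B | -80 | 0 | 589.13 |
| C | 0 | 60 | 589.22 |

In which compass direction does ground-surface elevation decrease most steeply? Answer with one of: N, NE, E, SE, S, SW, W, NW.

∂z/∂x = (589.13 − 589.43) / (-80 − 0) = +0.003750
∂z/∂y = (589.22 − 589.43) / (60 − 0) = -0.003500
Steepest decrease is along −∇f = (-0.003750 E, +0.003500 N) → northwest.

NW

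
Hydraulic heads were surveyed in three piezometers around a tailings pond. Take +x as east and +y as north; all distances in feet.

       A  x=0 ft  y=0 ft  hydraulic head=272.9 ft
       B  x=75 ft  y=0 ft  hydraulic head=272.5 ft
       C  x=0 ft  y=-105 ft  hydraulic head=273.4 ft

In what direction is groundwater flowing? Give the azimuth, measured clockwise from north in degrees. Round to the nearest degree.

048°

∂h/∂x = (272.5 − 272.9) / (75 − 0) = -0.005333
∂h/∂y = (273.4 − 272.9) / (-105 − 0) = -0.004762
Flow direction (−∇h) has components (+0.005333 E, +0.004762 N).
Azimuth = atan2(E, N) = atan2(+0.005333, +0.004762) = 48.2° ≈ 048°.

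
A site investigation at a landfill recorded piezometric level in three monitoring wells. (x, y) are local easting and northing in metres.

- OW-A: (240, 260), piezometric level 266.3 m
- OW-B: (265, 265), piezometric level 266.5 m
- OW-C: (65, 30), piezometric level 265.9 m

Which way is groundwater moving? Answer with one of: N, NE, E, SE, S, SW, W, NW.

Three-point gradient (reference OW-A): Δ to OW-B = (25, 5, +0.2), Δ to OW-C = (-175, -230, -0.4).
∂h/∂x = +0.009026, ∂h/∂y = -0.005128 (det = -4875).
Flow = −∇h = (-0.009026 east, +0.005128 north), which points northwest.

NW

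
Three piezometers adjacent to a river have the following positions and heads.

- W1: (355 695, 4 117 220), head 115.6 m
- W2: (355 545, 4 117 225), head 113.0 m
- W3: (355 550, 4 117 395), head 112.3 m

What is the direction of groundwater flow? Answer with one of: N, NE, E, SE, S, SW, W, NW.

Three-point gradient (reference W1): Δ to W2 = (-150, 5, -2.6), Δ to W3 = (-145, 175, -3.3).
∂h/∂x = +0.01718, ∂h/∂y = -0.004623 (det = -25525).
Flow = −∇h = (-0.01718 east, +0.004623 north), which points west.

W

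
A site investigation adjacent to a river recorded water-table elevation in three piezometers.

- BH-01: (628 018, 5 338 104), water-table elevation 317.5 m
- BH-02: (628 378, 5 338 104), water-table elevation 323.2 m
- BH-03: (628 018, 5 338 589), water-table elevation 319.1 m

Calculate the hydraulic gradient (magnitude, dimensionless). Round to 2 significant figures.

∂h/∂x = (323.2 − 317.5) / (628378 − 628018) = +0.01583
∂h/∂y = (319.1 − 317.5) / (5338589 − 5338104) = +0.003299
|∇h| = √(0.01583² + 0.003299²) = 0.01617

0.016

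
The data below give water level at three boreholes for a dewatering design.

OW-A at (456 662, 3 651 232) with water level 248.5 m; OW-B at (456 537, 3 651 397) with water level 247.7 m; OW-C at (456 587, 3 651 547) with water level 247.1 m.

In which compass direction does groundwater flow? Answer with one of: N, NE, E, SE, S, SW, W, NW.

Three-point gradient (reference OW-A): Δ to OW-B = (-125, 165, -0.8), Δ to OW-C = (-75, 315, -1.4).
∂h/∂x = +0.0007778, ∂h/∂y = -0.004259 (det = -27000).
Flow = −∇h = (-0.0007778 east, +0.004259 north), which points north.

N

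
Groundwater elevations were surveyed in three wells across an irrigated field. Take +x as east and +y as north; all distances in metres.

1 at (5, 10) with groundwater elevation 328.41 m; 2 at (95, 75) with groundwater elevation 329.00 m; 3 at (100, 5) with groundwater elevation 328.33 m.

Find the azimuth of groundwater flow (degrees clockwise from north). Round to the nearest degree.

Taking 1 as reference: 2−1 = (90, 65, +0.59); 3−1 = (95, -5, -0.08).
Determinant of the coordinate differences = 90·(-5) − 95·65 = -6625.
∂h/∂x = [(+0.59)·(-5) − (-0.08)·65] / -6625 = -0.0003396
∂h/∂y = [90·(-0.08) − 95·(+0.59)] / -6625 = +0.009547
Flow direction (−∇h) has components (+0.0003396 E, -0.009547 N).
Azimuth = atan2(E, N) = atan2(+0.0003396, -0.009547) = 178.0° ≈ 178°.

178°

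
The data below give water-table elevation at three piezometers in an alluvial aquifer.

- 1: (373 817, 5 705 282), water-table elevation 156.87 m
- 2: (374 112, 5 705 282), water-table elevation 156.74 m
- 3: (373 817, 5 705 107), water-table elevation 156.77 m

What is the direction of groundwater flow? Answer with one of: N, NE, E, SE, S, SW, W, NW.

∂h/∂x = (156.74 − 156.87) / (374112 − 373817) = -0.0004407
∂h/∂y = (156.77 − 156.87) / (5705107 − 5705282) = +0.0005714
Flow = −∇h = (+0.0004407 east, -0.0005714 north), which points southeast.

SE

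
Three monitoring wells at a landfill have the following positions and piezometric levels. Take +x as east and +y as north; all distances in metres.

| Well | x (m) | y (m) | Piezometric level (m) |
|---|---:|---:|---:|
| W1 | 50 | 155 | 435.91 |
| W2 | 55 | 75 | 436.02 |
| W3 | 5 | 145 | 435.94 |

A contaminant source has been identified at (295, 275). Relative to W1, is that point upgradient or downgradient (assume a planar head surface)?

downgradient

Three-point gradient (reference W1): Δ to W2 = (5, -80, +0.11), Δ to W3 = (-45, -10, +0.03).
∂h/∂x = -0.0003562, ∂h/∂y = -0.001397 (det = -3650).
Head at (295, 275) = 435.91 + (-0.0003562)·(245) + (-0.001397)·(120) = 435.66 m.
That is lower than the 435.91 m at W1, so the point is downgradient.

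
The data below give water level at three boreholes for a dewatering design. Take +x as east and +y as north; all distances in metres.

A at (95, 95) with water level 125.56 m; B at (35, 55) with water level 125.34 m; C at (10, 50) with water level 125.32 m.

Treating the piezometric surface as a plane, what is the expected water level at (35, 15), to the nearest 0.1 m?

Taking A as reference: B−A = (-60, -40, -0.22); C−A = (-85, -45, -0.24).
Determinant of the coordinate differences = (-60)·(-45) − (-85)·(-40) = -700.
∂h/∂x = [(-0.22)·(-45) − (-0.24)·(-40)] / -700 = -0.0004286
∂h/∂y = [(-60)·(-0.24) − (-85)·(-0.22)] / -700 = +0.006143
h(35, 15) = 125.56 + (-0.0004286)·(-60) + (+0.006143)·(-80) = 125.56 +0.026 -0.491 = 125.094 m.

125.1 m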